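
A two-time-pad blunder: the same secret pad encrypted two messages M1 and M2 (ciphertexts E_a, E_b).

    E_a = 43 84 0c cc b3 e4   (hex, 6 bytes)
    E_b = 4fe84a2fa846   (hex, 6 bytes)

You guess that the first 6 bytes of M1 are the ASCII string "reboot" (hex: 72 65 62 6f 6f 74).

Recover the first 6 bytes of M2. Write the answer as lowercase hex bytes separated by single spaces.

7e 09 24 8c 74 d6

First, E_a ⊕ E_b = (M1 ⊕ K) ⊕ (M2 ⊕ K) = M1 ⊕ M2, so the key drops out. Then M2 = (M1 ⊕ M2) ⊕ M1 over the first 6 bytes.
byte 0: (43 ⊕ 4f) ⊕ 72 = 0c ⊕ 72 = 7e
byte 1: (84 ⊕ e8) ⊕ 65 = 6c ⊕ 65 = 09
byte 2: (0c ⊕ 4a) ⊕ 62 = 46 ⊕ 62 = 24
byte 3: (cc ⊕ 2f) ⊕ 6f = e3 ⊕ 6f = 8c
byte 4: (b3 ⊕ a8) ⊕ 6f = 1b ⊕ 6f = 74
byte 5: (e4 ⊕ 46) ⊕ 74 = a2 ⊕ 74 = d6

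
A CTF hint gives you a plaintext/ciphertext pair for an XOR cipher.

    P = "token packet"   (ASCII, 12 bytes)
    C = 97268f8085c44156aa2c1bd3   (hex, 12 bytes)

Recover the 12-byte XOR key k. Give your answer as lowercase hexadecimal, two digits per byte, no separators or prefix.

e349e4e5ebe43137c9477ea7

Since C = P ⊕ k, XORing both sides with P gives k = P ⊕ C.
74 ^ 97 = e3
6f ^ 26 = 49
6b ^ 8f = e4
65 ^ 80 = e5
6e ^ 85 = eb
20 ^ c4 = e4
70 ^ 41 = 31
61 ^ 56 = 37
63 ^ aa = c9
6b ^ 2c = 47
65 ^ 1b = 7e
74 ^ d3 = a7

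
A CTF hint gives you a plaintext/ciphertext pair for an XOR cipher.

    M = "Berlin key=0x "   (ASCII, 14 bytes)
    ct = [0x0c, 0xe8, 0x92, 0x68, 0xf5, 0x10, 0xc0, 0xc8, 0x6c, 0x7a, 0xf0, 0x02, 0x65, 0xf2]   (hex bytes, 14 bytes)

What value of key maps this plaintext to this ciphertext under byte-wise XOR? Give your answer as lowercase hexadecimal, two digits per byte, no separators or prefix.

Since ct = M ⊕ key, XORing both sides with M gives key = M ⊕ ct.
byte 0: 42 ⊕ 0c = 4e
byte 1: 65 ⊕ e8 = 8d
byte 2: 72 ⊕ 92 = e0
byte 3: 6c ⊕ 68 = 04
byte 4: 69 ⊕ f5 = 9c
byte 5: 6e ⊕ 10 = 7e
byte 6: 20 ⊕ c0 = e0
byte 7: 6b ⊕ c8 = a3
byte 8: 65 ⊕ 6c = 09
byte 9: 79 ⊕ 7a = 03
byte 10: 3d ⊕ f0 = cd
byte 11: 30 ⊕ 02 = 32
byte 12: 78 ⊕ 65 = 1d
byte 13: 20 ⊕ f2 = d2

4e8de0049c7ee0a30903cd321dd2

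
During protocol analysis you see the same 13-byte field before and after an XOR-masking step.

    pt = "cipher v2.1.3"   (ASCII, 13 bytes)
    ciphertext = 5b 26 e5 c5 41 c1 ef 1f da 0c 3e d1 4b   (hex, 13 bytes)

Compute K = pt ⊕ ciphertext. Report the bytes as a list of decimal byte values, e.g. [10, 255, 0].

[56, 79, 149, 173, 36, 179, 207, 105, 232, 34, 15, 255, 120]

Since ciphertext = pt ⊕ K, XORing both sides with pt gives K = pt ⊕ ciphertext.
byte 0: 63 xor 5b = 38
byte 1: 69 xor 26 = 4f
byte 2: 70 xor e5 = 95
byte 3: 68 xor c5 = ad
byte 4: 65 xor 41 = 24
byte 5: 72 xor c1 = b3
byte 6: 20 xor ef = cf
byte 7: 76 xor 1f = 69
byte 8: 32 xor da = e8
byte 9: 2e xor 0c = 22
byte 10: 31 xor 3e = 0f
byte 11: 2e xor d1 = ff
byte 12: 33 xor 4b = 78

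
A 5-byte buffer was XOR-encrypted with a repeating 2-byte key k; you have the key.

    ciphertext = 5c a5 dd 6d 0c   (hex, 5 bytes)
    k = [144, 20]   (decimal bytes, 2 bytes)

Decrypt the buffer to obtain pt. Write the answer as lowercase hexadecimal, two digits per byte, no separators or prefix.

The 2-byte key repeats, so the effective keystream is 90 14 90 14 90.
byte 0:  92 xor 144 = 204
byte 1: 165 xor  20 = 177
byte 2: 221 xor 144 =  77
byte 3: 109 xor  20 = 121
byte 4:  12 xor 144 = 156

ccb14d799c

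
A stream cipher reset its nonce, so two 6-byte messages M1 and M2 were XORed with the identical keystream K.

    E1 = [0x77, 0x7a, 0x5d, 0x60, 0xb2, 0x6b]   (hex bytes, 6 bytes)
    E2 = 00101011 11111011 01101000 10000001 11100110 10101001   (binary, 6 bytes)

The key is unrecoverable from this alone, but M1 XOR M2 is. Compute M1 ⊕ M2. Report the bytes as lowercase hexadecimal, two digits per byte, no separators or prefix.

5c8135e154c2

E1 ⊕ E2 = (M1 ⊕ K) ⊕ (M2 ⊕ K) = M1 ⊕ M2 — the shared key cancels under XOR.
byte 0: 77 ⊕ 2b = 5c
byte 1: 7a ⊕ fb = 81
byte 2: 5d ⊕ 68 = 35
byte 3: 60 ⊕ 81 = e1
byte 4: b2 ⊕ e6 = 54
byte 5: 6b ⊕ a9 = c2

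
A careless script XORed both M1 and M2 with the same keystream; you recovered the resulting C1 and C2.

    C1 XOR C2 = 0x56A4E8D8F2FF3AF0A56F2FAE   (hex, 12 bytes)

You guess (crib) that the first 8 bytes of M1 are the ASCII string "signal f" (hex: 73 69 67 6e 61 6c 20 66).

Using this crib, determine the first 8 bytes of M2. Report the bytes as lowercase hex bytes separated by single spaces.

25 cd 8f b6 93 93 1a 96

Since C1 ⊕ C2 = M1 ⊕ M2, XORing with the guessed M1 bytes yields the corresponding M2 bytes: M2 = (C1 ⊕ C2) ⊕ M1.
56 xor 73 = 25
a4 xor 69 = cd
e8 xor 67 = 8f
d8 xor 6e = b6
f2 xor 61 = 93
ff xor 6c = 93
3a xor 20 = 1a
f0 xor 66 = 96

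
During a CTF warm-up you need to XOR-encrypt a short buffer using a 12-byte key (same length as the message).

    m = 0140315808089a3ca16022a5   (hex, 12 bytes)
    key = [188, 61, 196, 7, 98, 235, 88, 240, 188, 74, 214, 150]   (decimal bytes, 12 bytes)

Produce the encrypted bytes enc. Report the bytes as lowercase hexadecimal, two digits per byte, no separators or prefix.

bd7df55f6ae3c2cc1d2af433

byte 0: 01 ⊕ bc = bd
byte 1: 40 ⊕ 3d = 7d
byte 2: 31 ⊕ c4 = f5
byte 3: 58 ⊕ 07 = 5f
byte 4: 08 ⊕ 62 = 6a
byte 5: 08 ⊕ eb = e3
byte 6: 9a ⊕ 58 = c2
byte 7: 3c ⊕ f0 = cc
byte 8: a1 ⊕ bc = 1d
byte 9: 60 ⊕ 4a = 2a
byte 10: 22 ⊕ d6 = f4
byte 11: a5 ⊕ 96 = 33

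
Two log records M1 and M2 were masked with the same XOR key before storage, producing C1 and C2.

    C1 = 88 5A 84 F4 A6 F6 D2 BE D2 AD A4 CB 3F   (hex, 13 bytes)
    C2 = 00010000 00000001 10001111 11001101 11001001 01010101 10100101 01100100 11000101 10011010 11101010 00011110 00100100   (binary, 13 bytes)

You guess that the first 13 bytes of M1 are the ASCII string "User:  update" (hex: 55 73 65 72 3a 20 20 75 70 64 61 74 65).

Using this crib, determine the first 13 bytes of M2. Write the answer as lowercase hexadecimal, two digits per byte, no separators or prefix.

First, C1 ⊕ C2 = (M1 ⊕ K) ⊕ (M2 ⊕ K) = M1 ⊕ M2, so the key drops out. Then M2 = (M1 ⊕ M2) ⊕ M1 over the first 13 bytes.
byte 0: (88 ^ 10) ^ 55 = 98 ^ 55 = cd
byte 1: (5a ^ 01) ^ 73 = 5b ^ 73 = 28
byte 2: (84 ^ 8f) ^ 65 = 0b ^ 65 = 6e
byte 3: (f4 ^ cd) ^ 72 = 39 ^ 72 = 4b
byte 4: (a6 ^ c9) ^ 3a = 6f ^ 3a = 55
byte 5: (f6 ^ 55) ^ 20 = a3 ^ 20 = 83
byte 6: (d2 ^ a5) ^ 20 = 77 ^ 20 = 57
byte 7: (be ^ 64) ^ 75 = da ^ 75 = af
byte 8: (d2 ^ c5) ^ 70 = 17 ^ 70 = 67
byte 9: (ad ^ 9a) ^ 64 = 37 ^ 64 = 53
byte 10: (a4 ^ ea) ^ 61 = 4e ^ 61 = 2f
byte 11: (cb ^ 1e) ^ 74 = d5 ^ 74 = a1
byte 12: (3f ^ 24) ^ 65 = 1b ^ 65 = 7e

cd286e4b558357af67532fa17e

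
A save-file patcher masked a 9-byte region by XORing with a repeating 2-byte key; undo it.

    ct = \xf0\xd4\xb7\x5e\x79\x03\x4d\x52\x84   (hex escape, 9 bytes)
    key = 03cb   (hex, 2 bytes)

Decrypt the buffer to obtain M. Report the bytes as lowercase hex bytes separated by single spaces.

f3 1f b4 95 7a c8 4e 99 87

The 2-byte key repeats, so the effective keystream is 03 cb 03 cb 03 cb 03 cb 03.
byte 0: f0 xor 03 = f3
byte 1: d4 xor cb = 1f
byte 2: b7 xor 03 = b4
byte 3: 5e xor cb = 95
byte 4: 79 xor 03 = 7a
byte 5: 03 xor cb = c8
byte 6: 4d xor 03 = 4e
byte 7: 52 xor cb = 99
byte 8: 84 xor 03 = 87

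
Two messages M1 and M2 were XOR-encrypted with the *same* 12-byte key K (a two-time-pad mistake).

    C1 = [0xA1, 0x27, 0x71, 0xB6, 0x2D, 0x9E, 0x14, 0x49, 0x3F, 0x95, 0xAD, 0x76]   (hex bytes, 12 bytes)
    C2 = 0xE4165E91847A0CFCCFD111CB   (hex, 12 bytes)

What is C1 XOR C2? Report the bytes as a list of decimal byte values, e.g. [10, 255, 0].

C1 ⊕ C2 = (M1 ⊕ K) ⊕ (M2 ⊕ K) = M1 ⊕ M2 — the shared key cancels under XOR.
161 ⊕ 228 =  69
 39 ⊕  22 =  49
113 ⊕  94 =  47
182 ⊕ 145 =  39
 45 ⊕ 132 = 169
158 ⊕ 122 = 228
 20 ⊕  12 =  24
 73 ⊕ 252 = 181
 63 ⊕ 207 = 240
149 ⊕ 209 =  68
173 ⊕  17 = 188
118 ⊕ 203 = 189

[69, 49, 47, 39, 169, 228, 24, 181, 240, 68, 188, 189]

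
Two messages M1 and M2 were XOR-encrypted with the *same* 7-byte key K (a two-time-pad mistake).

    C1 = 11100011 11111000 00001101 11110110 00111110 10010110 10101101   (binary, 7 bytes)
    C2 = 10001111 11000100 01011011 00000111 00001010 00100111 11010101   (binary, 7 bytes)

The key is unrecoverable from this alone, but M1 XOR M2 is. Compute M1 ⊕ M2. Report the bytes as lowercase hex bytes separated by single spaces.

6c 3c 56 f1 34 b1 78

C1 ⊕ C2 = (M1 ⊕ K) ⊕ (M2 ⊕ K) = M1 ⊕ M2 — the shared key cancels under XOR.
e3 ^ 8f = 6c
f8 ^ c4 = 3c
0d ^ 5b = 56
f6 ^ 07 = f1
3e ^ 0a = 34
96 ^ 27 = b1
ad ^ d5 = 78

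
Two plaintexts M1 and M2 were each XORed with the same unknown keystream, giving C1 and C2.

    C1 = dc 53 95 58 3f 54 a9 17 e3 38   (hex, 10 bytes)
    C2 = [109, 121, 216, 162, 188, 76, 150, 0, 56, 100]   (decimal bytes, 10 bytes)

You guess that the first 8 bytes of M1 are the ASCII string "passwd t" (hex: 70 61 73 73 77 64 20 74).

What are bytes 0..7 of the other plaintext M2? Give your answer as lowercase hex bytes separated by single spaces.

c1 4b 3e 89 f4 7c 1f 63

First, C1 ⊕ C2 = (M1 ⊕ K) ⊕ (M2 ⊕ K) = M1 ⊕ M2, so the key drops out. Then M2 = (M1 ⊕ M2) ⊕ M1 over the first 8 bytes.
byte 0: (dc XOR 6d) XOR 70 = b1 XOR 70 = c1
byte 1: (53 XOR 79) XOR 61 = 2a XOR 61 = 4b
byte 2: (95 XOR d8) XOR 73 = 4d XOR 73 = 3e
byte 3: (58 XOR a2) XOR 73 = fa XOR 73 = 89
byte 4: (3f XOR bc) XOR 77 = 83 XOR 77 = f4
byte 5: (54 XOR 4c) XOR 64 = 18 XOR 64 = 7c
byte 6: (a9 XOR 96) XOR 20 = 3f XOR 20 = 1f
byte 7: (17 XOR 00) XOR 74 = 17 XOR 74 = 63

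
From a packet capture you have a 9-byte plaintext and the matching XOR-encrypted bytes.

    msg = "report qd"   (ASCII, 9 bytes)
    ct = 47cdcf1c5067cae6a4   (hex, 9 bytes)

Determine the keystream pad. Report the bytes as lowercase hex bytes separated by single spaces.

Since ct = msg ⊕ pad, XORing both sides with msg gives pad = msg ⊕ ct.
byte 0: 72 ⊕ 47 = 35
byte 1: 65 ⊕ cd = a8
byte 2: 70 ⊕ cf = bf
byte 3: 6f ⊕ 1c = 73
byte 4: 72 ⊕ 50 = 22
byte 5: 74 ⊕ 67 = 13
byte 6: 20 ⊕ ca = ea
byte 7: 71 ⊕ e6 = 97
byte 8: 64 ⊕ a4 = c0

35 a8 bf 73 22 13 ea 97 c0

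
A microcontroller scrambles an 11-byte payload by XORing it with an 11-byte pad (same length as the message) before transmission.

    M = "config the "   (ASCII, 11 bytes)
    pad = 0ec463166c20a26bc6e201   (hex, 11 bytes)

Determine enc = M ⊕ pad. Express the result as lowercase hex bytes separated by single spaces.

6d ab 0d 70 05 47 82 1f ae 87 21

byte 0: 01100011 ^ 00001110 = 01101101
byte 1: 01101111 ^ 11000100 = 10101011
byte 2: 01101110 ^ 01100011 = 00001101
byte 3: 01100110 ^ 00010110 = 01110000
byte 4: 01101001 ^ 01101100 = 00000101
byte 5: 01100111 ^ 00100000 = 01000111
byte 6: 00100000 ^ 10100010 = 10000010
byte 7: 01110100 ^ 01101011 = 00011111
byte 8: 01101000 ^ 11000110 = 10101110
byte 9: 01100101 ^ 11100010 = 10000111
byte 10: 00100000 ^ 00000001 = 00100001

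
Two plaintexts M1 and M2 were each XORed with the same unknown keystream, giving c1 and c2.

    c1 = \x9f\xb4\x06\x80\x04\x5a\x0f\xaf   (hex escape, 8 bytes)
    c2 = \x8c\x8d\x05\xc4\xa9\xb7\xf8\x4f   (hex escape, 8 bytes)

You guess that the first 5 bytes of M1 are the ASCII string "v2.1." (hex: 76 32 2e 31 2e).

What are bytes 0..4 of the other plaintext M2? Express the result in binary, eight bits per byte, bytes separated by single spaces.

First, c1 ⊕ c2 = (M1 ⊕ K) ⊕ (M2 ⊕ K) = M1 ⊕ M2, so the key drops out. Then M2 = (M1 ⊕ M2) ⊕ M1 over the first 5 bytes.
byte 0: (9f ^ 8c) ^ 76 = 13 ^ 76 = 65
byte 1: (b4 ^ 8d) ^ 32 = 39 ^ 32 = 0b
byte 2: (06 ^ 05) ^ 2e = 03 ^ 2e = 2d
byte 3: (80 ^ c4) ^ 31 = 44 ^ 31 = 75
byte 4: (04 ^ a9) ^ 2e = ad ^ 2e = 83

01100101 00001011 00101101 01110101 10000011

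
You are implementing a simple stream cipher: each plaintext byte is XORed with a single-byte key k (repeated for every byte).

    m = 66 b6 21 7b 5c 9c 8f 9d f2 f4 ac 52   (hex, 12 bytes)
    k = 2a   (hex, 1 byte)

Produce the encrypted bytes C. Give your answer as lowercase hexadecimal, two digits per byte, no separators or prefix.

The 1-byte key repeats, so the effective keystream is 2a 2a 2a 2a 2a 2a 2a 2a 2a 2a 2a 2a.
byte 0: 66 ^ 2a = 4c
byte 1: b6 ^ 2a = 9c
byte 2: 21 ^ 2a = 0b
byte 3: 7b ^ 2a = 51
byte 4: 5c ^ 2a = 76
byte 5: 9c ^ 2a = b6
byte 6: 8f ^ 2a = a5
byte 7: 9d ^ 2a = b7
byte 8: f2 ^ 2a = d8
byte 9: f4 ^ 2a = de
byte 10: ac ^ 2a = 86
byte 11: 52 ^ 2a = 78

4c9c0b5176b6a5b7d8de8678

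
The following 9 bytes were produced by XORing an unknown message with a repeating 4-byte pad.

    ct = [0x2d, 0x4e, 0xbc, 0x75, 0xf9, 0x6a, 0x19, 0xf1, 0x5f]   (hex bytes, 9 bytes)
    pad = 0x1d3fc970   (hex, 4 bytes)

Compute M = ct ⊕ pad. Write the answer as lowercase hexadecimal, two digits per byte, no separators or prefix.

30717505e455d08142

The 4-byte key repeats, so the effective keystream is 1d 3f c9 70 1d 3f c9 70 1d.
byte 0: 2d ⊕ 1d = 30
byte 1: 4e ⊕ 3f = 71
byte 2: bc ⊕ c9 = 75
byte 3: 75 ⊕ 70 = 05
byte 4: f9 ⊕ 1d = e4
byte 5: 6a ⊕ 3f = 55
byte 6: 19 ⊕ c9 = d0
byte 7: f1 ⊕ 70 = 81
byte 8: 5f ⊕ 1d = 42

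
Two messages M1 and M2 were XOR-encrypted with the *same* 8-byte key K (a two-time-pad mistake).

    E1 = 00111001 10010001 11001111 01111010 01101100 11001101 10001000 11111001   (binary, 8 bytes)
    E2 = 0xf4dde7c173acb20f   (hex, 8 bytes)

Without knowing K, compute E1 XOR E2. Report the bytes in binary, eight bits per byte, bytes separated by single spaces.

E1 ⊕ E2 = (M1 ⊕ K) ⊕ (M2 ⊕ K) = M1 ⊕ M2 — the shared key cancels under XOR.
39 XOR f4 = cd
91 XOR dd = 4c
cf XOR e7 = 28
7a XOR c1 = bb
6c XOR 73 = 1f
cd XOR ac = 61
88 XOR b2 = 3a
f9 XOR 0f = f6

11001101 01001100 00101000 10111011 00011111 01100001 00111010 11110110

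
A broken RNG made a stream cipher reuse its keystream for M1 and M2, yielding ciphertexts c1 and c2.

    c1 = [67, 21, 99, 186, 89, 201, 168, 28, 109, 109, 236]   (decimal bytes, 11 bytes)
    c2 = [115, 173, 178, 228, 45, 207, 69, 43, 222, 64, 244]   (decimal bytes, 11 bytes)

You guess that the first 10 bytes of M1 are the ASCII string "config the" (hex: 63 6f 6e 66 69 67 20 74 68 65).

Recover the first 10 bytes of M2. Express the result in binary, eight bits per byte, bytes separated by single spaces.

01010011 11010111 10111111 00111000 00011101 01100001 11001101 01000011 11011011 01001000

First, c1 ⊕ c2 = (M1 ⊕ K) ⊕ (M2 ⊕ K) = M1 ⊕ M2, so the key drops out. Then M2 = (M1 ⊕ M2) ⊕ M1 over the first 10 bytes.
byte 0: (43 ⊕ 73) ⊕ 63 = 30 ⊕ 63 = 53
byte 1: (15 ⊕ ad) ⊕ 6f = b8 ⊕ 6f = d7
byte 2: (63 ⊕ b2) ⊕ 6e = d1 ⊕ 6e = bf
byte 3: (ba ⊕ e4) ⊕ 66 = 5e ⊕ 66 = 38
byte 4: (59 ⊕ 2d) ⊕ 69 = 74 ⊕ 69 = 1d
byte 5: (c9 ⊕ cf) ⊕ 67 = 06 ⊕ 67 = 61
byte 6: (a8 ⊕ 45) ⊕ 20 = ed ⊕ 20 = cd
byte 7: (1c ⊕ 2b) ⊕ 74 = 37 ⊕ 74 = 43
byte 8: (6d ⊕ de) ⊕ 68 = b3 ⊕ 68 = db
byte 9: (6d ⊕ 40) ⊕ 65 = 2d ⊕ 65 = 48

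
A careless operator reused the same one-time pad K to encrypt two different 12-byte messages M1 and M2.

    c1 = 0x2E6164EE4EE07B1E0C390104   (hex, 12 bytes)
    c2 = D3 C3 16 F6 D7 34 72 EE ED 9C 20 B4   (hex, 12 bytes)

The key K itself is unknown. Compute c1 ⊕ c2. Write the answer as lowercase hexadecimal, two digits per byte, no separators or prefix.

fda2721899d409f0e1a521b0

c1 ⊕ c2 = (M1 ⊕ K) ⊕ (M2 ⊕ K) = M1 ⊕ M2 — the shared key cancels under XOR.
2e ^ d3 = fd
61 ^ c3 = a2
64 ^ 16 = 72
ee ^ f6 = 18
4e ^ d7 = 99
e0 ^ 34 = d4
7b ^ 72 = 09
1e ^ ee = f0
0c ^ ed = e1
39 ^ 9c = a5
01 ^ 20 = 21
04 ^ b4 = b0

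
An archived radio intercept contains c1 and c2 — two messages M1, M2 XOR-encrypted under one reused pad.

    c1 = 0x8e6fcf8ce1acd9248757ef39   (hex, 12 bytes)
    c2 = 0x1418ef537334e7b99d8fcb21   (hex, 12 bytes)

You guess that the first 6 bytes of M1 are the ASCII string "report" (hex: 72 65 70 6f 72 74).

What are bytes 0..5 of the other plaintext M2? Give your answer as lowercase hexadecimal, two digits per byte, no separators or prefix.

First, c1 ⊕ c2 = (M1 ⊕ K) ⊕ (M2 ⊕ K) = M1 ⊕ M2, so the key drops out. Then M2 = (M1 ⊕ M2) ⊕ M1 over the first 6 bytes.
byte 0: (8e ^ 14) ^ 72 = 9a ^ 72 = e8
byte 1: (6f ^ 18) ^ 65 = 77 ^ 65 = 12
byte 2: (cf ^ ef) ^ 70 = 20 ^ 70 = 50
byte 3: (8c ^ 53) ^ 6f = df ^ 6f = b0
byte 4: (e1 ^ 73) ^ 72 = 92 ^ 72 = e0
byte 5: (ac ^ 34) ^ 74 = 98 ^ 74 = ec

e81250b0e0ec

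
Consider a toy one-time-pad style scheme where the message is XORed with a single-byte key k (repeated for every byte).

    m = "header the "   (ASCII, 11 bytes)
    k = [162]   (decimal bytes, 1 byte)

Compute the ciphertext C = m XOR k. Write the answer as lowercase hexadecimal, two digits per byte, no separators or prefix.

cac7c3c6c7d082d6cac782

The 1-byte key repeats, so the effective keystream is a2 a2 a2 a2 a2 a2 a2 a2 a2 a2 a2.
byte 0: 01101000 xor 10100010 = 11001010
byte 1: 01100101 xor 10100010 = 11000111
byte 2: 01100001 xor 10100010 = 11000011
byte 3: 01100100 xor 10100010 = 11000110
byte 4: 01100101 xor 10100010 = 11000111
byte 5: 01110010 xor 10100010 = 11010000
byte 6: 00100000 xor 10100010 = 10000010
byte 7: 01110100 xor 10100010 = 11010110
byte 8: 01101000 xor 10100010 = 11001010
byte 9: 01100101 xor 10100010 = 11000111
byte 10: 00100000 xor 10100010 = 10000010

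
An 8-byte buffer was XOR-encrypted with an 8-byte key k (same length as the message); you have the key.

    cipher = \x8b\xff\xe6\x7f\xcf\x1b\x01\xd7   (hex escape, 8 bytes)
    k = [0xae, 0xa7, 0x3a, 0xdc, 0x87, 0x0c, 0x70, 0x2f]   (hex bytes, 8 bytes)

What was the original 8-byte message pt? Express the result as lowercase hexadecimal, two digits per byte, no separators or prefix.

2558dca3481771f8

139 xor 174 =  37
255 xor 167 =  88
230 xor  58 = 220
127 xor 220 = 163
207 xor 135 =  72
 27 xor  12 =  23
  1 xor 112 = 113
215 xor  47 = 248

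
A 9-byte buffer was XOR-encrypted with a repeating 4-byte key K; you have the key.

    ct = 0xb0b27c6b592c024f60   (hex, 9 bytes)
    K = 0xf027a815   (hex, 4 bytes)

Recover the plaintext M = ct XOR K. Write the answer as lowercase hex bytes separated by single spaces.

40 95 d4 7e a9 0b aa 5a 90

The 4-byte key repeats, so the effective keystream is f0 27 a8 15 f0 27 a8 15 f0.
byte 0: b0 XOR f0 = 40
byte 1: b2 XOR 27 = 95
byte 2: 7c XOR a8 = d4
byte 3: 6b XOR 15 = 7e
byte 4: 59 XOR f0 = a9
byte 5: 2c XOR 27 = 0b
byte 6: 02 XOR a8 = aa
byte 7: 4f XOR 15 = 5a
byte 8: 60 XOR f0 = 90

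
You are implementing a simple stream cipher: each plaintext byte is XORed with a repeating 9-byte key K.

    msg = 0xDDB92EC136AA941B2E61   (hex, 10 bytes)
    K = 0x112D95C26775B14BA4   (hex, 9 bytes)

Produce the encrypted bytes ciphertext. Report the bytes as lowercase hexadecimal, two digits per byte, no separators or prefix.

cc94bb0351df25508a70

The 9-byte key repeats, so the effective keystream is 11 2d 95 c2 67 75 b1 4b a4 11.
byte 0: dd XOR 11 = cc
byte 1: b9 XOR 2d = 94
byte 2: 2e XOR 95 = bb
byte 3: c1 XOR c2 = 03
byte 4: 36 XOR 67 = 51
byte 5: aa XOR 75 = df
byte 6: 94 XOR b1 = 25
byte 7: 1b XOR 4b = 50
byte 8: 2e XOR a4 = 8a
byte 9: 61 XOR 11 = 70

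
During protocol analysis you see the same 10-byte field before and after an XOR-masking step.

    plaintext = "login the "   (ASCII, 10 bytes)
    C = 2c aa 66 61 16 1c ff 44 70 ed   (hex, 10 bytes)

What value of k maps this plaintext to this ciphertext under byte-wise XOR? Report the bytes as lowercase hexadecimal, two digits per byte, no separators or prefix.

Since C = plaintext ⊕ k, XORing both sides with plaintext gives k = plaintext ⊕ C.
108 ⊕  44 =  64
111 ⊕ 170 = 197
103 ⊕ 102 =   1
105 ⊕  97 =   8
110 ⊕  22 = 120
 32 ⊕  28 =  60
116 ⊕ 255 = 139
104 ⊕  68 =  44
101 ⊕ 112 =  21
 32 ⊕ 237 = 205

40c50108783c8b2c15cd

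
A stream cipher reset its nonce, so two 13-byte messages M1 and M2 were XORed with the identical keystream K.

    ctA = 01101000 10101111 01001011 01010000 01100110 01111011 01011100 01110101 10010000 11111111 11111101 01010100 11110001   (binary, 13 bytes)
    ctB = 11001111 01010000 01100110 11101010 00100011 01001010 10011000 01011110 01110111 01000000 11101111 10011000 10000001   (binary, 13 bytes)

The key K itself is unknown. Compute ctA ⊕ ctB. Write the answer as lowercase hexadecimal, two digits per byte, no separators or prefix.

a7ff2dba4531c42be7bf12cc70

ctA ⊕ ctB = (M1 ⊕ K) ⊕ (M2 ⊕ K) = M1 ⊕ M2 — the shared key cancels under XOR.
68 xor cf = a7
af xor 50 = ff
4b xor 66 = 2d
50 xor ea = ba
66 xor 23 = 45
7b xor 4a = 31
5c xor 98 = c4
75 xor 5e = 2b
90 xor 77 = e7
ff xor 40 = bf
fd xor ef = 12
54 xor 98 = cc
f1 xor 81 = 70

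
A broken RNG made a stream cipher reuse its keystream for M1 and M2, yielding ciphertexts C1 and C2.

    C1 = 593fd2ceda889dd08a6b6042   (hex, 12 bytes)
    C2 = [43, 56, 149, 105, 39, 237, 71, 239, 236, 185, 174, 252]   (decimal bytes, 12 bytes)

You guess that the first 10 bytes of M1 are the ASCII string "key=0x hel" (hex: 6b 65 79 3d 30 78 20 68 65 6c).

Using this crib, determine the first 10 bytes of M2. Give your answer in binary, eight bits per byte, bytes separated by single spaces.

00011001 01100010 00111110 10011010 11001101 00011101 11111010 01010111 00000011 10111110

First, C1 ⊕ C2 = (M1 ⊕ K) ⊕ (M2 ⊕ K) = M1 ⊕ M2, so the key drops out. Then M2 = (M1 ⊕ M2) ⊕ M1 over the first 10 bytes.
byte 0: (59 ⊕ 2b) ⊕ 6b = 72 ⊕ 6b = 19
byte 1: (3f ⊕ 38) ⊕ 65 = 07 ⊕ 65 = 62
byte 2: (d2 ⊕ 95) ⊕ 79 = 47 ⊕ 79 = 3e
byte 3: (ce ⊕ 69) ⊕ 3d = a7 ⊕ 3d = 9a
byte 4: (da ⊕ 27) ⊕ 30 = fd ⊕ 30 = cd
byte 5: (88 ⊕ ed) ⊕ 78 = 65 ⊕ 78 = 1d
byte 6: (9d ⊕ 47) ⊕ 20 = da ⊕ 20 = fa
byte 7: (d0 ⊕ ef) ⊕ 68 = 3f ⊕ 68 = 57
byte 8: (8a ⊕ ec) ⊕ 65 = 66 ⊕ 65 = 03
byte 9: (6b ⊕ b9) ⊕ 6c = d2 ⊕ 6c = be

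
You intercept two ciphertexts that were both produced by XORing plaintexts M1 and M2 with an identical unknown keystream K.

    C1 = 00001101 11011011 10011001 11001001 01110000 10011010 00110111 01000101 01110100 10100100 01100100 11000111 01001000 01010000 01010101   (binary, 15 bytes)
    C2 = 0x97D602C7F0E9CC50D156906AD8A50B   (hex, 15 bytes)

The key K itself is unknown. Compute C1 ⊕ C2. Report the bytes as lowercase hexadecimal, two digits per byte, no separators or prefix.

9a0d9b0e8073fb15a5f2f4ad90f55e

C1 ⊕ C2 = (M1 ⊕ K) ⊕ (M2 ⊕ K) = M1 ⊕ M2 — the shared key cancels under XOR.
00001101 xor 10010111 = 10011010
11011011 xor 11010110 = 00001101
10011001 xor 00000010 = 10011011
11001001 xor 11000111 = 00001110
01110000 xor 11110000 = 10000000
10011010 xor 11101001 = 01110011
00110111 xor 11001100 = 11111011
01000101 xor 01010000 = 00010101
01110100 xor 11010001 = 10100101
10100100 xor 01010110 = 11110010
01100100 xor 10010000 = 11110100
11000111 xor 01101010 = 10101101
01001000 xor 11011000 = 10010000
01010000 xor 10100101 = 11110101
01010101 xor 00001011 = 01011110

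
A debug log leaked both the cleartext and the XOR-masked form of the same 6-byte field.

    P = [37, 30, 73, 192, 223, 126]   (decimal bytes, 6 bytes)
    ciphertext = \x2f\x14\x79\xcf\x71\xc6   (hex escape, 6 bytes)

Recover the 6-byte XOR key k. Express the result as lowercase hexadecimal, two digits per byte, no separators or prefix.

Since ciphertext = P ⊕ k, XORing both sides with P gives k = P ⊕ ciphertext.
25 xor 2f = 0a
1e xor 14 = 0a
49 xor 79 = 30
c0 xor cf = 0f
df xor 71 = ae
7e xor c6 = b8

0a0a300faeb8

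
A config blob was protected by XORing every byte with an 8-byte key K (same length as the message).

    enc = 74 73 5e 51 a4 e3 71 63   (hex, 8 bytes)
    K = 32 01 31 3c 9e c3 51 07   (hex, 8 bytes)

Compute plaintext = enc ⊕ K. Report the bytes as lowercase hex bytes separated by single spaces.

46 72 6f 6d 3a 20 20 64

01110100 ^ 00110010 = 01000110
01110011 ^ 00000001 = 01110010
01011110 ^ 00110001 = 01101111
01010001 ^ 00111100 = 01101101
10100100 ^ 10011110 = 00111010
11100011 ^ 11000011 = 00100000
01110001 ^ 01010001 = 00100000
01100011 ^ 00000111 = 01100100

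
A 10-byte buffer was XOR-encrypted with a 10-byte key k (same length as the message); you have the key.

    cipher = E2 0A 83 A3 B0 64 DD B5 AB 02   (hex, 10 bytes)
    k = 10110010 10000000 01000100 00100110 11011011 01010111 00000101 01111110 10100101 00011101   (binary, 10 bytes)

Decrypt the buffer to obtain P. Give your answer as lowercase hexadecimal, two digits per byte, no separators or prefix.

508ac7856b33d8cb0e1f

byte 0: e2 xor b2 = 50
byte 1: 0a xor 80 = 8a
byte 2: 83 xor 44 = c7
byte 3: a3 xor 26 = 85
byte 4: b0 xor db = 6b
byte 5: 64 xor 57 = 33
byte 6: dd xor 05 = d8
byte 7: b5 xor 7e = cb
byte 8: ab xor a5 = 0e
byte 9: 02 xor 1d = 1f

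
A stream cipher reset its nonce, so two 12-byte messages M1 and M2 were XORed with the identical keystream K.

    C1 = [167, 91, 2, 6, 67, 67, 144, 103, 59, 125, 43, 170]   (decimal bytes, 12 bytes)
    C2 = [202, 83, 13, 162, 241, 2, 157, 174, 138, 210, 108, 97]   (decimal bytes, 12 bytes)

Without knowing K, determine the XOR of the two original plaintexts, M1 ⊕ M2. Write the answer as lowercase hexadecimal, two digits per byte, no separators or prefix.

6d080fa4b2410dc9b1af47cb

C1 ⊕ C2 = (M1 ⊕ K) ⊕ (M2 ⊕ K) = M1 ⊕ M2 — the shared key cancels under XOR.
a7 ^ ca = 6d
5b ^ 53 = 08
02 ^ 0d = 0f
06 ^ a2 = a4
43 ^ f1 = b2
43 ^ 02 = 41
90 ^ 9d = 0d
67 ^ ae = c9
3b ^ 8a = b1
7d ^ d2 = af
2b ^ 6c = 47
aa ^ 61 = cb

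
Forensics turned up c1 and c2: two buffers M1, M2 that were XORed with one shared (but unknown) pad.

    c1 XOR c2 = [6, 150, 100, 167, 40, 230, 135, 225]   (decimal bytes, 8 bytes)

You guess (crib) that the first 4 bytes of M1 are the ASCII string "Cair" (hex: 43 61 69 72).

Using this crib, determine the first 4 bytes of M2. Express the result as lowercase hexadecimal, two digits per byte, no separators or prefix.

Since c1 ⊕ c2 = M1 ⊕ M2, XORing with the guessed M1 bytes yields the corresponding M2 bytes: M2 = (c1 ⊕ c2) ⊕ M1.
06 xor 43 = 45
96 xor 61 = f7
64 xor 69 = 0d
a7 xor 72 = d5

45f70dd5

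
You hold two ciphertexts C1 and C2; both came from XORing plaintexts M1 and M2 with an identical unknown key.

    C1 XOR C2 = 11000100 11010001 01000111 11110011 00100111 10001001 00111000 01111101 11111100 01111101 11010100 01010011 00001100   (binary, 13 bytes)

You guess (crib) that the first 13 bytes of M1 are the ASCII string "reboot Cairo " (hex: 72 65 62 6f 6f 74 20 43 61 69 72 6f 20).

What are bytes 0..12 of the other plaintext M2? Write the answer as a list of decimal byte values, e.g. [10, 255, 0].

[182, 180, 37, 156, 72, 253, 24, 62, 157, 20, 166, 60, 44]

Since C1 ⊕ C2 = M1 ⊕ M2, XORing with the guessed M1 bytes yields the corresponding M2 bytes: M2 = (C1 ⊕ C2) ⊕ M1.
11000100 ⊕ 01110010 = 10110110
11010001 ⊕ 01100101 = 10110100
01000111 ⊕ 01100010 = 00100101
11110011 ⊕ 01101111 = 10011100
00100111 ⊕ 01101111 = 01001000
10001001 ⊕ 01110100 = 11111101
00111000 ⊕ 00100000 = 00011000
01111101 ⊕ 01000011 = 00111110
11111100 ⊕ 01100001 = 10011101
01111101 ⊕ 01101001 = 00010100
11010100 ⊕ 01110010 = 10100110
01010011 ⊕ 01101111 = 00111100
00001100 ⊕ 00100000 = 00101100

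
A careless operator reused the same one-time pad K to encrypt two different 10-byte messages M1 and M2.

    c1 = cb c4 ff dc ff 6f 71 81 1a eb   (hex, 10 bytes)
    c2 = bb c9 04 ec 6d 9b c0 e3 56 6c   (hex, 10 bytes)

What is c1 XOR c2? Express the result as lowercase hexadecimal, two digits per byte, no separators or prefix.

c1 ⊕ c2 = (M1 ⊕ K) ⊕ (M2 ⊕ K) = M1 ⊕ M2 — the shared key cancels under XOR.
cb ⊕ bb = 70
c4 ⊕ c9 = 0d
ff ⊕ 04 = fb
dc ⊕ ec = 30
ff ⊕ 6d = 92
6f ⊕ 9b = f4
71 ⊕ c0 = b1
81 ⊕ e3 = 62
1a ⊕ 56 = 4c
eb ⊕ 6c = 87

700dfb3092f4b1624c87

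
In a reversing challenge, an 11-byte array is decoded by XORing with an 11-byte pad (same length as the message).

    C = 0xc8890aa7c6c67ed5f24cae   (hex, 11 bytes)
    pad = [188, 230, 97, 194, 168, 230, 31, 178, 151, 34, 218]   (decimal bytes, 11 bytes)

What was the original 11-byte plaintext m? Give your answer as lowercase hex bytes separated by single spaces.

74 6f 6b 65 6e 20 61 67 65 6e 74

XOR is its own inverse, so applying the key byte-wise gives the result directly.
11001000 xor 10111100 = 01110100
10001001 xor 11100110 = 01101111
00001010 xor 01100001 = 01101011
10100111 xor 11000010 = 01100101
11000110 xor 10101000 = 01101110
11000110 xor 11100110 = 00100000
01111110 xor 00011111 = 01100001
11010101 xor 10110010 = 01100111
11110010 xor 10010111 = 01100101
01001100 xor 00100010 = 01101110
10101110 xor 11011010 = 01110100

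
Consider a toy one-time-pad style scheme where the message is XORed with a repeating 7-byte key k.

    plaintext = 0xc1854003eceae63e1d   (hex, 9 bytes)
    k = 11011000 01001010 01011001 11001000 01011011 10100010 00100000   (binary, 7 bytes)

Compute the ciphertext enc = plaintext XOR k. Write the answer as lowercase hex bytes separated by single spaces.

The 7-byte key repeats, so the effective keystream is d8 4a 59 c8 5b a2 20 d8 4a.
byte 0: c1 XOR d8 = 19
byte 1: 85 XOR 4a = cf
byte 2: 40 XOR 59 = 19
byte 3: 03 XOR c8 = cb
byte 4: ec XOR 5b = b7
byte 5: ea XOR a2 = 48
byte 6: e6 XOR 20 = c6
byte 7: 3e XOR d8 = e6
byte 8: 1d XOR 4a = 57

19 cf 19 cb b7 48 c6 e6 57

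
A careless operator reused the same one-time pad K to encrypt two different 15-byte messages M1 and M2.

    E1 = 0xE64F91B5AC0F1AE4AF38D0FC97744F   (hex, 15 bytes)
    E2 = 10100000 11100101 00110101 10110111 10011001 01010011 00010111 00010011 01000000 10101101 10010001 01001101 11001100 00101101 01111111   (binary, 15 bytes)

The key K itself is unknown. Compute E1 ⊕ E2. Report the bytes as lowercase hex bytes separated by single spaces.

E1 ⊕ E2 = (M1 ⊕ K) ⊕ (M2 ⊕ K) = M1 ⊕ M2 — the shared key cancels under XOR.
byte 0: e6 xor a0 = 46
byte 1: 4f xor e5 = aa
byte 2: 91 xor 35 = a4
byte 3: b5 xor b7 = 02
byte 4: ac xor 99 = 35
byte 5: 0f xor 53 = 5c
byte 6: 1a xor 17 = 0d
byte 7: e4 xor 13 = f7
byte 8: af xor 40 = ef
byte 9: 38 xor ad = 95
byte 10: d0 xor 91 = 41
byte 11: fc xor 4d = b1
byte 12: 97 xor cc = 5b
byte 13: 74 xor 2d = 59
byte 14: 4f xor 7f = 30

46 aa a4 02 35 5c 0d f7 ef 95 41 b1 5b 59 30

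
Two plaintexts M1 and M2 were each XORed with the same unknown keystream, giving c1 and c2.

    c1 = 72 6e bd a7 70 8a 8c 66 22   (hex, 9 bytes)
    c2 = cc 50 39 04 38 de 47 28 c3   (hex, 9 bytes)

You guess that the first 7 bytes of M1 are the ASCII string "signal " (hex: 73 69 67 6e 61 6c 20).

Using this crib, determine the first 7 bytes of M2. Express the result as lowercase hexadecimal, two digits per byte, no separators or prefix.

First, c1 ⊕ c2 = (M1 ⊕ K) ⊕ (M2 ⊕ K) = M1 ⊕ M2, so the key drops out. Then M2 = (M1 ⊕ M2) ⊕ M1 over the first 7 bytes.
byte 0: (72 XOR cc) XOR 73 = be XOR 73 = cd
byte 1: (6e XOR 50) XOR 69 = 3e XOR 69 = 57
byte 2: (bd XOR 39) XOR 67 = 84 XOR 67 = e3
byte 3: (a7 XOR 04) XOR 6e = a3 XOR 6e = cd
byte 4: (70 XOR 38) XOR 61 = 48 XOR 61 = 29
byte 5: (8a XOR de) XOR 6c = 54 XOR 6c = 38
byte 6: (8c XOR 47) XOR 20 = cb XOR 20 = eb

cd57e3cd2938eb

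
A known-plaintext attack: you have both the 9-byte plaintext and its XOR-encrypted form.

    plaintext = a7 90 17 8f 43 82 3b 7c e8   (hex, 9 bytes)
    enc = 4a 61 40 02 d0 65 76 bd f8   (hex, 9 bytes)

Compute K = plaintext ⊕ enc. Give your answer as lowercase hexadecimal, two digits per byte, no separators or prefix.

Since enc = plaintext ⊕ K, XORing both sides with plaintext gives K = plaintext ⊕ enc.
byte 0: 10100111 ⊕ 01001010 = 11101101
byte 1: 10010000 ⊕ 01100001 = 11110001
byte 2: 00010111 ⊕ 01000000 = 01010111
byte 3: 10001111 ⊕ 00000010 = 10001101
byte 4: 01000011 ⊕ 11010000 = 10010011
byte 5: 10000010 ⊕ 01100101 = 11100111
byte 6: 00111011 ⊕ 01110110 = 01001101
byte 7: 01111100 ⊕ 10111101 = 11000001
byte 8: 11101000 ⊕ 11111000 = 00010000

edf1578d93e74dc110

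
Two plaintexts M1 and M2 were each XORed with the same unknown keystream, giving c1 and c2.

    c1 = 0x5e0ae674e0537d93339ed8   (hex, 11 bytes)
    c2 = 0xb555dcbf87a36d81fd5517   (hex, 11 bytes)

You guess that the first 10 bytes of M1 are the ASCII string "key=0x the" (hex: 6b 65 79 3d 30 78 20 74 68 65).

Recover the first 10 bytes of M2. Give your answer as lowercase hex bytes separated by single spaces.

First, c1 ⊕ c2 = (M1 ⊕ K) ⊕ (M2 ⊕ K) = M1 ⊕ M2, so the key drops out. Then M2 = (M1 ⊕ M2) ⊕ M1 over the first 10 bytes.
byte 0: (5e ⊕ b5) ⊕ 6b = eb ⊕ 6b = 80
byte 1: (0a ⊕ 55) ⊕ 65 = 5f ⊕ 65 = 3a
byte 2: (e6 ⊕ dc) ⊕ 79 = 3a ⊕ 79 = 43
byte 3: (74 ⊕ bf) ⊕ 3d = cb ⊕ 3d = f6
byte 4: (e0 ⊕ 87) ⊕ 30 = 67 ⊕ 30 = 57
byte 5: (53 ⊕ a3) ⊕ 78 = f0 ⊕ 78 = 88
byte 6: (7d ⊕ 6d) ⊕ 20 = 10 ⊕ 20 = 30
byte 7: (93 ⊕ 81) ⊕ 74 = 12 ⊕ 74 = 66
byte 8: (33 ⊕ fd) ⊕ 68 = ce ⊕ 68 = a6
byte 9: (9e ⊕ 55) ⊕ 65 = cb ⊕ 65 = ae

80 3a 43 f6 57 88 30 66 a6 ae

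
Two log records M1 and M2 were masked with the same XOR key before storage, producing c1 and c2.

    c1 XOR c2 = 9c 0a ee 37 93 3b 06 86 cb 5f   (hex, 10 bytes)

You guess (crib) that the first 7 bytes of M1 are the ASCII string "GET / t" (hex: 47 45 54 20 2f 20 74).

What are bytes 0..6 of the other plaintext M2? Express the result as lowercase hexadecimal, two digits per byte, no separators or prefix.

Since c1 ⊕ c2 = M1 ⊕ M2, XORing with the guessed M1 bytes yields the corresponding M2 bytes: M2 = (c1 ⊕ c2) ⊕ M1.
byte 0: 9c XOR 47 = db
byte 1: 0a XOR 45 = 4f
byte 2: ee XOR 54 = ba
byte 3: 37 XOR 20 = 17
byte 4: 93 XOR 2f = bc
byte 5: 3b XOR 20 = 1b
byte 6: 06 XOR 74 = 72

db4fba17bc1b72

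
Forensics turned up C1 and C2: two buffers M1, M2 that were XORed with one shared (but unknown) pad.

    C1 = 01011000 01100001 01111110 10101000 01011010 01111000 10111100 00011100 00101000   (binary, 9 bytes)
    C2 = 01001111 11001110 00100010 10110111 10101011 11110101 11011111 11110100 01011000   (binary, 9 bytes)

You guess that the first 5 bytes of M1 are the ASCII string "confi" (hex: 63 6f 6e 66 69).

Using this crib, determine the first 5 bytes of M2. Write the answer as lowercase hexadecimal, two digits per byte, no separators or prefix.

First, C1 ⊕ C2 = (M1 ⊕ K) ⊕ (M2 ⊕ K) = M1 ⊕ M2, so the key drops out. Then M2 = (M1 ⊕ M2) ⊕ M1 over the first 5 bytes.
byte 0: (58 ⊕ 4f) ⊕ 63 = 17 ⊕ 63 = 74
byte 1: (61 ⊕ ce) ⊕ 6f = af ⊕ 6f = c0
byte 2: (7e ⊕ 22) ⊕ 6e = 5c ⊕ 6e = 32
byte 3: (a8 ⊕ b7) ⊕ 66 = 1f ⊕ 66 = 79
byte 4: (5a ⊕ ab) ⊕ 69 = f1 ⊕ 69 = 98

74c0327998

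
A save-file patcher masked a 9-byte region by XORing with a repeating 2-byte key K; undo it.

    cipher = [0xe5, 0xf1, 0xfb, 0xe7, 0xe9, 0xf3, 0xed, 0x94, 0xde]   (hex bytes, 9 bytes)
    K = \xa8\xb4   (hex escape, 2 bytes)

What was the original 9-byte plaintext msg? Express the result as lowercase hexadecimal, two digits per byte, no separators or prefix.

4d4553534147452076

The 2-byte key repeats, so the effective keystream is a8 b4 a8 b4 a8 b4 a8 b4 a8.
byte 0: 229 xor 168 =  77
byte 1: 241 xor 180 =  69
byte 2: 251 xor 168 =  83
byte 3: 231 xor 180 =  83
byte 4: 233 xor 168 =  65
byte 5: 243 xor 180 =  71
byte 6: 237 xor 168 =  69
byte 7: 148 xor 180 =  32
byte 8: 222 xor 168 = 118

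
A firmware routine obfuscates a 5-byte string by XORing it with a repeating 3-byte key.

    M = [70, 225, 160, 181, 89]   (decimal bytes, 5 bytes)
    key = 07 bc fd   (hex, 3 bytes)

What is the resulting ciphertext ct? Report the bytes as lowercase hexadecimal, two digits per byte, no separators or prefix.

The 3-byte key repeats, so the effective keystream is 07 bc fd 07 bc.
byte 0: 46 xor 07 = 41
byte 1: e1 xor bc = 5d
byte 2: a0 xor fd = 5d
byte 3: b5 xor 07 = b2
byte 4: 59 xor bc = e5

415d5db2e5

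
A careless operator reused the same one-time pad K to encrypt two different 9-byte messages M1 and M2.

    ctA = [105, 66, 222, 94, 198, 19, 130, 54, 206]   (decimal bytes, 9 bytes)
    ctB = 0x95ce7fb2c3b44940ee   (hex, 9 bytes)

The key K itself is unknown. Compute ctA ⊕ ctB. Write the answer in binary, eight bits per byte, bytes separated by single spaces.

ctA ⊕ ctB = (M1 ⊕ K) ⊕ (M2 ⊕ K) = M1 ⊕ M2 — the shared key cancels under XOR.
69 ^ 95 = fc
42 ^ ce = 8c
de ^ 7f = a1
5e ^ b2 = ec
c6 ^ c3 = 05
13 ^ b4 = a7
82 ^ 49 = cb
36 ^ 40 = 76
ce ^ ee = 20

11111100 10001100 10100001 11101100 00000101 10100111 11001011 01110110 00100000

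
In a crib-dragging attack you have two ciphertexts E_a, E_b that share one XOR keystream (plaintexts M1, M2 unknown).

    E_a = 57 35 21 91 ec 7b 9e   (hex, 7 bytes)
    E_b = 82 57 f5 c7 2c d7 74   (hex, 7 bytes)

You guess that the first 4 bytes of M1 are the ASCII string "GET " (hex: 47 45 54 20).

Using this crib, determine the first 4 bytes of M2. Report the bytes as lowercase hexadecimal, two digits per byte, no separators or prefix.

First, E_a ⊕ E_b = (M1 ⊕ K) ⊕ (M2 ⊕ K) = M1 ⊕ M2, so the key drops out. Then M2 = (M1 ⊕ M2) ⊕ M1 over the first 4 bytes.
byte 0: (57 ^ 82) ^ 47 = d5 ^ 47 = 92
byte 1: (35 ^ 57) ^ 45 = 62 ^ 45 = 27
byte 2: (21 ^ f5) ^ 54 = d4 ^ 54 = 80
byte 3: (91 ^ c7) ^ 20 = 56 ^ 20 = 76

92278076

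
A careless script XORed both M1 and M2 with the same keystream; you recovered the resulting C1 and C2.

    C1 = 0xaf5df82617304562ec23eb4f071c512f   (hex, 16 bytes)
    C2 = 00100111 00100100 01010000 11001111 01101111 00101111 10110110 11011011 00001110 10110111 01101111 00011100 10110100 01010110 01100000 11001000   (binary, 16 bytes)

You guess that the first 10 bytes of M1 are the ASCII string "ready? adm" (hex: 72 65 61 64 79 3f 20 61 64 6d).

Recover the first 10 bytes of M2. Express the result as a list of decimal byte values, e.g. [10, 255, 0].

[250, 28, 201, 141, 1, 32, 211, 216, 134, 249]

First, C1 ⊕ C2 = (M1 ⊕ K) ⊕ (M2 ⊕ K) = M1 ⊕ M2, so the key drops out. Then M2 = (M1 ⊕ M2) ⊕ M1 over the first 10 bytes.
byte 0: (af ^ 27) ^ 72 = 88 ^ 72 = fa
byte 1: (5d ^ 24) ^ 65 = 79 ^ 65 = 1c
byte 2: (f8 ^ 50) ^ 61 = a8 ^ 61 = c9
byte 3: (26 ^ cf) ^ 64 = e9 ^ 64 = 8d
byte 4: (17 ^ 6f) ^ 79 = 78 ^ 79 = 01
byte 5: (30 ^ 2f) ^ 3f = 1f ^ 3f = 20
byte 6: (45 ^ b6) ^ 20 = f3 ^ 20 = d3
byte 7: (62 ^ db) ^ 61 = b9 ^ 61 = d8
byte 8: (ec ^ 0e) ^ 64 = e2 ^ 64 = 86
byte 9: (23 ^ b7) ^ 6d = 94 ^ 6d = f9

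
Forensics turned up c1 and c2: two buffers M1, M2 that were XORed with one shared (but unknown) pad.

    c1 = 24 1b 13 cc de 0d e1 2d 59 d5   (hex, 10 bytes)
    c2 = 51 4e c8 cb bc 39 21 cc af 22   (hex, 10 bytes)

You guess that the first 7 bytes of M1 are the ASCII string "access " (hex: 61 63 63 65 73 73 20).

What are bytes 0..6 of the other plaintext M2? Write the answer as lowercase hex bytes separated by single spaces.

First, c1 ⊕ c2 = (M1 ⊕ K) ⊕ (M2 ⊕ K) = M1 ⊕ M2, so the key drops out. Then M2 = (M1 ⊕ M2) ⊕ M1 over the first 7 bytes.
byte 0: (24 ⊕ 51) ⊕ 61 = 75 ⊕ 61 = 14
byte 1: (1b ⊕ 4e) ⊕ 63 = 55 ⊕ 63 = 36
byte 2: (13 ⊕ c8) ⊕ 63 = db ⊕ 63 = b8
byte 3: (cc ⊕ cb) ⊕ 65 = 07 ⊕ 65 = 62
byte 4: (de ⊕ bc) ⊕ 73 = 62 ⊕ 73 = 11
byte 5: (0d ⊕ 39) ⊕ 73 = 34 ⊕ 73 = 47
byte 6: (e1 ⊕ 21) ⊕ 20 = c0 ⊕ 20 = e0

14 36 b8 62 11 47 e0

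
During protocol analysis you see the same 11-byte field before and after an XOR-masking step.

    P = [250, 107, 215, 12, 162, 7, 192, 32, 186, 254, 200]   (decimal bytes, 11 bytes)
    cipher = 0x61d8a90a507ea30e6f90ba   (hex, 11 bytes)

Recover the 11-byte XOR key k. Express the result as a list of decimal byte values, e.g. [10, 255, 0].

Since cipher = P ⊕ k, XORing both sides with P gives k = P ⊕ cipher.
byte 0: 250 XOR  97 = 155
byte 1: 107 XOR 216 = 179
byte 2: 215 XOR 169 = 126
byte 3:  12 XOR  10 =   6
byte 4: 162 XOR  80 = 242
byte 5:   7 XOR 126 = 121
byte 6: 192 XOR 163 =  99
byte 7:  32 XOR  14 =  46
byte 8: 186 XOR 111 = 213
byte 9: 254 XOR 144 = 110
byte 10: 200 XOR 186 = 114

[155, 179, 126, 6, 242, 121, 99, 46, 213, 110, 114]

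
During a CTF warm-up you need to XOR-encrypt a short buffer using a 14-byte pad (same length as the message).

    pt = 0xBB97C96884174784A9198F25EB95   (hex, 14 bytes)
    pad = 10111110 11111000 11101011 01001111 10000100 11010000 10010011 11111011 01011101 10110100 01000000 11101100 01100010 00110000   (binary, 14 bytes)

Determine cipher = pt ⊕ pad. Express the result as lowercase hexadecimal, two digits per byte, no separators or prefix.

XOR is its own inverse, so applying the key byte-wise gives the result directly.
byte 0: bb xor be = 05
byte 1: 97 xor f8 = 6f
byte 2: c9 xor eb = 22
byte 3: 68 xor 4f = 27
byte 4: 84 xor 84 = 00
byte 5: 17 xor d0 = c7
byte 6: 47 xor 93 = d4
byte 7: 84 xor fb = 7f
byte 8: a9 xor 5d = f4
byte 9: 19 xor b4 = ad
byte 10: 8f xor 40 = cf
byte 11: 25 xor ec = c9
byte 12: eb xor 62 = 89
byte 13: 95 xor 30 = a5

056f222700c7d47ff4adcfc989a5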